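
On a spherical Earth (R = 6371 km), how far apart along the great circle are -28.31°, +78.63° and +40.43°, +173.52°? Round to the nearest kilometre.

12386 km

Δλ = 173.52 − 78.63 = 94.89°.
Δφ = 40.43 − -28.31 = 68.74°.
a = sin²(Δφ/2) + cos φ₁ · cos φ₂ · sin²(Δλ/2) = 0.682340.
c = 2·atan2(√a, √(1−a)) = 1.94409 rad → d = 6371·c ≈ 12385.77 km.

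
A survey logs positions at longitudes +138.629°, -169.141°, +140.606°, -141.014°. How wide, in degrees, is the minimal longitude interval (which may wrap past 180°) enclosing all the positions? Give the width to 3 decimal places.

80.357°

Sort the longitudes: -169.141°, -141.014°, +138.629°, +140.606°.
Eastward gaps between consecutive values (wrapping around): 28.127°, 279.643°, 1.977°, 50.253°.
Largest gap = 279.643° ⇒ minimal covering band is its complement: 360° − 279.643° = 80.357°.
Band runs from +138.629° eastward to -141.014°, crossing the antimeridian.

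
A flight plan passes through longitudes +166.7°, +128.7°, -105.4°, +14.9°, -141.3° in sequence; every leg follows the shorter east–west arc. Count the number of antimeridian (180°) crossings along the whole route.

Leg 1: +166.7° → +128.7°, shortest Δλ = -38.0° (west) — does not cross 180°.
Leg 2: +128.7° → -105.4°, shortest Δλ = 125.9° (east) — crosses 180°.
Leg 3: -105.4° → +14.9°, shortest Δλ = 120.3° (east) — does not cross 180°.
Leg 4: +14.9° → -141.3°, shortest Δλ = -156.2° (west) — does not cross 180°.
Total crossings: 1.

1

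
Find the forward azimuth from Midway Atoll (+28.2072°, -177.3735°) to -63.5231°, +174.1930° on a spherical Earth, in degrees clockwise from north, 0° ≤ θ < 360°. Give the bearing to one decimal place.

183.8°

Δλ = 174.1930 − -177.3735 = 351.5665°; wrapped into (−180°, 180°]: -8.4335°.
θ = atan2( sin Δλ · cos φ₂ , cos φ₁ · sin φ₂ − sin φ₁ · cos φ₂ · cos Δλ )
  = atan2(-0.06539, -0.99727) = -176.249° → normalised to [0°, 360°): 183.751°.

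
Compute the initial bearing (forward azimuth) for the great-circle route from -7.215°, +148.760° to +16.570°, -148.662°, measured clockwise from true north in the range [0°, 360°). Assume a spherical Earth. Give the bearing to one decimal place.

Δλ = -148.662 − 148.760 = -297.422°; wrapped into (−180°, 180°]: 62.578°.
θ = atan2( sin Δλ · cos φ₂ , cos φ₁ · sin φ₂ − sin φ₁ · cos φ₂ · cos Δλ )
  = atan2(0.85078, 0.33837) = 68.312° → normalised to [0°, 360°): 68.312°.

68.3°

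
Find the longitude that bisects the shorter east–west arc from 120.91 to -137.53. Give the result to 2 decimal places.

+171.69°

Signed shortest Δλ from +120.91° to -137.53° is +101.56°.
Midpoint longitude = +120.91° + (+101.56°)/2 = +120.91° + 50.78° = +171.69°.
(The naïve average (+120.91 + -137.53)/2 = -8.31° is on the wrong side of the globe.)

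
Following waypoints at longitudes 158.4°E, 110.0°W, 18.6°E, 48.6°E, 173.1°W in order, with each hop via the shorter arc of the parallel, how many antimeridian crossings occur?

Leg 1: +158.4° → -110.0°, shortest Δλ = 91.6° (east) — crosses 180°.
Leg 2: -110.0° → +18.6°, shortest Δλ = 128.6° (east) — does not cross 180°.
Leg 3: +18.6° → +48.6°, shortest Δλ = 30.0° (east) — does not cross 180°.
Leg 4: +48.6° → -173.1°, shortest Δλ = 138.3° (east) — crosses 180°.
Total crossings: 2.

2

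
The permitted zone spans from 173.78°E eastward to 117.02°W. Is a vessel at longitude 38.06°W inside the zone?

No

Band width going east from +173.78° to -117.02°: ((-117.02 − 173.78) mod 360) = 69.20°.
Offset of -38.06° east of the west edge: ((-38.06 − 173.78) mod 360) = 148.16°.
148.16° > 69.20° ⇒ outside.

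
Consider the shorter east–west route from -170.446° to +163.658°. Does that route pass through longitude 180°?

Naïve |163.658 − -170.446| = 334.104° > 180°, so the shorter arc goes the other way round — across 180°.
Signed shortest Δλ = ((163.658 − -170.446 + 180) mod 360) − 180 = -25.896°.
Going west by 25.896° from -170.446° passes through 180° before reaching +163.658°.

Yes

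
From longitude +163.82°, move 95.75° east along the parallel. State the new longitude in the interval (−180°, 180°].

Start at +163.82°; shift +95.75° → +259.57°.
+259.57° lies outside (−180°, 180°]; subtract 360° → -100.43°.

-100.43°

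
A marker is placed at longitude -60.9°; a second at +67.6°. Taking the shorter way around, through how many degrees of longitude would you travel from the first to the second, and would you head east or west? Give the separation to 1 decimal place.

128.5° east

Raw difference: 67.6 − -60.9 = 128.5°.
Normalise into (−180°, 180°]: 128.5° stays 128.5°.
Positive ⇒ the second point lies to the east; separation 128.5°.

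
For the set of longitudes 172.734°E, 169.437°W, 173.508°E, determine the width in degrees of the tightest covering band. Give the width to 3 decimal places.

Sort the longitudes: -169.437°, +172.734°, +173.508°.
Eastward gaps between consecutive values (wrapping around): 342.171°, 0.774°, 17.055°.
Largest gap = 342.171° ⇒ minimal covering band is its complement: 360° − 342.171° = 17.829°.
Band runs from +172.734° eastward to -169.437°, crossing the antimeridian.

17.829°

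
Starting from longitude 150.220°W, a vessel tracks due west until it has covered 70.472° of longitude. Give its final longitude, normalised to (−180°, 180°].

Start at -150.220°; shift −70.472° → -220.692°.
-220.692° lies outside (−180°, 180°]; add 360° → +139.308°.

139.308°E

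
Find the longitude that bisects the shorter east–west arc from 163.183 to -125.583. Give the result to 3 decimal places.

Signed shortest Δλ from +163.183° to -125.583° is +71.234°.
Midpoint longitude = +163.183° + (+71.234°)/2 = +163.183° + 35.617° = +198.800°.
Normalise into (−180°, 180°]: -161.200°.
(The naïve average (+163.183 + -125.583)/2 = 18.8° is on the wrong side of the globe.)

-161.200°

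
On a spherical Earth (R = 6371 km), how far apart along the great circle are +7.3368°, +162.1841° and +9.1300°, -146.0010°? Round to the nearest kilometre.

Δλ = -146.0010 − 162.1841 = -308.1851°; wrapped into (−180°, 180°]: 51.8149°.
Δφ = 9.1300 − 7.3368 = 1.7932°.
a = sin²(Δφ/2) + cos φ₁ · cos φ₂ · sin²(Δλ/2) = 0.187181.
c = 2·atan2(√a, √(1−a)) = 0.89485 rad → d = 6371·c ≈ 5701.07 km.

5701 km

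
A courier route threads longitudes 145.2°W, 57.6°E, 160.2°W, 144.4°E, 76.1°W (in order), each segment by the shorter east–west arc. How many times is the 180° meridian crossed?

4

Leg 1: -145.2° → +57.6°, shortest Δλ = -157.2° (west) — crosses 180°.
Leg 2: +57.6° → -160.2°, shortest Δλ = 142.2° (east) — crosses 180°.
Leg 3: -160.2° → +144.4°, shortest Δλ = -55.4° (west) — crosses 180°.
Leg 4: +144.4° → -76.1°, shortest Δλ = 139.5° (east) — crosses 180°.
Total crossings: 4.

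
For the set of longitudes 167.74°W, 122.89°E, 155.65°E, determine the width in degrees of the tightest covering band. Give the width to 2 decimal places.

69.37°

Sort the longitudes: -167.74°, +122.89°, +155.65°.
Eastward gaps between consecutive values (wrapping around): 290.63°, 32.76°, 36.61°.
Largest gap = 290.63° ⇒ minimal covering band is its complement: 360° − 290.63° = 69.37°.
Band runs from +122.89° eastward to -167.74°, crossing the antimeridian.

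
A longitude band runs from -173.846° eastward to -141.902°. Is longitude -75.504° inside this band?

Band width going east from -173.846° to -141.902°: ((-141.902 − -173.846) mod 360) = 31.944°.
Offset of -75.504° east of the west edge: ((-75.504 − -173.846) mod 360) = 98.342°.
98.342° > 31.944° ⇒ outside.

No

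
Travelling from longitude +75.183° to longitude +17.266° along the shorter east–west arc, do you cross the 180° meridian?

No

Signed shortest Δλ = ((17.266 − 75.183 + 180) mod 360) − 180 = -57.917°.
Going west by 57.917° from +75.183° reaches +17.266° without touching 180°.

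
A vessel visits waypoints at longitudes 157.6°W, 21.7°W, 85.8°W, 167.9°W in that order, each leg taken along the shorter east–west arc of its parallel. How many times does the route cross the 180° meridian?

Leg 1: -157.6° → -21.7°, shortest Δλ = 135.9° (east) — does not cross 180°.
Leg 2: -21.7° → -85.8°, shortest Δλ = -64.1° (west) — does not cross 180°.
Leg 3: -85.8° → -167.9°, shortest Δλ = -82.1° (west) — does not cross 180°.
Total crossings: 0.

0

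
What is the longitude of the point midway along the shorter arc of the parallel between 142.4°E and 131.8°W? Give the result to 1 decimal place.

174.7°W

Signed shortest Δλ from +142.4° to -131.8° is +85.8°.
Midpoint longitude = +142.4° + (+85.8°)/2 = +142.4° + 42.9° = +185.3°.
Normalise into (−180°, 180°]: -174.7°.
(The naïve average (+142.4 + -131.8)/2 = 5.3° is on the wrong side of the globe.)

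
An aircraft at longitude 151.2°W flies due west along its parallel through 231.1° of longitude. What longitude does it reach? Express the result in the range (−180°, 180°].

Start at -151.2°; shift −231.1° → -382.3°.
-382.3° lies outside (−180°, 180°]; add 360° → -22.3°.

22.3°W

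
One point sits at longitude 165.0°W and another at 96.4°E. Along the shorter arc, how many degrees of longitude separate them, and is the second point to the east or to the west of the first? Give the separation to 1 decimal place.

98.6° west

Raw difference: 96.4 − -165.0 = 261.4°.
Normalise into (−180°, 180°]: 261.4° − 360° = -98.6°.
Negative ⇒ the second point lies to the west; separation 98.6°.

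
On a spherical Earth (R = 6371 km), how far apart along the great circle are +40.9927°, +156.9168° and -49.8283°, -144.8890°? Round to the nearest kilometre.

11582 km

Δλ = -144.8890 − 156.9168 = -301.8058°; wrapped into (−180°, 180°]: 58.1942°.
Δφ = -49.8283 − 40.9927 = -90.8210°.
a = sin²(Δφ/2) + cos φ₁ · cos φ₂ · sin²(Δλ/2) = 0.622307.
c = 2·atan2(√a, √(1−a)) = 1.81792 rad → d = 6371·c ≈ 11581.95 km.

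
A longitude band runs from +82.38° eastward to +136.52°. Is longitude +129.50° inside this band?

Yes

Band width going east from +82.38° to +136.52°: ((136.52 − 82.38) mod 360) = 54.14°.
Offset of +129.50° east of the west edge: ((129.50 − 82.38) mod 360) = 47.12°.
47.12° ≤ 54.14° ⇒ inside.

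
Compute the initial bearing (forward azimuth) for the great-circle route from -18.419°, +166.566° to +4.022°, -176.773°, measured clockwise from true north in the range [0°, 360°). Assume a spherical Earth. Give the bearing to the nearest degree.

38°

Δλ = -176.773 − 166.566 = -343.339°; wrapped into (−180°, 180°]: 16.661°.
θ = atan2( sin Δλ · cos φ₂ , cos φ₁ · sin φ₂ − sin φ₁ · cos φ₂ · cos Δλ )
  = atan2(0.28600, 0.36850) = 37.816° → normalised to [0°, 360°): 37.816°.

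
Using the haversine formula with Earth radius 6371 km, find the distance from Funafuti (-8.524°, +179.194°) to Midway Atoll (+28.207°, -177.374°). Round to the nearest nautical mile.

2214 nmi

Δλ = -177.374 − 179.194 = -356.568°; wrapped into (−180°, 180°]: 3.432°.
Δφ = 28.207 − -8.524 = 36.731°.
a = sin²(Δφ/2) + cos φ₁ · cos φ₂ · sin²(Δλ/2) = 0.100055.
c = 2·atan2(√a, √(1−a)) = 0.64369 rad → d = 6371·c ≈ 4100.92 km ≈ 2214.32 nmi.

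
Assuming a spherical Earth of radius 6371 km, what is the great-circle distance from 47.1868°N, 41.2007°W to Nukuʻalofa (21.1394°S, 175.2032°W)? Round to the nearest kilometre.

14991 km

Δλ = -175.2032 − -41.2007 = -134.0025°.
Δφ = -21.1394 − 47.1868 = -68.3262°.
a = sin²(Δφ/2) + cos φ₁ · cos φ₂ · sin²(Δλ/2) = 0.852451.
c = 2·atan2(√a, √(1−a)) = 2.35308 rad → d = 6371·c ≈ 14991.48 km.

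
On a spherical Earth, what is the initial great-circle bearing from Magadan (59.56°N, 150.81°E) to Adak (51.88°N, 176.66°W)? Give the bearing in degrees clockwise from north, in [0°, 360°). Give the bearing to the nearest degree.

99°

Δλ = -176.66 − 150.81 = -327.47°; wrapped into (−180°, 180°]: 32.53°.
θ = atan2( sin Δλ · cos φ₂ , cos φ₁ · sin φ₂ − sin φ₁ · cos φ₂ · cos Δλ )
  = atan2(0.33195, -0.05014) = 98.589° → normalised to [0°, 360°): 98.589°.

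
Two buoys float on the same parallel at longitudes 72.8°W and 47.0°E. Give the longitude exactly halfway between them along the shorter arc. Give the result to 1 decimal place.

12.9°W

Signed shortest Δλ from -72.8° to +47.0° is +119.8°.
Midpoint longitude = -72.8° + (+119.8°)/2 = -72.8° + 59.9° = -12.9°.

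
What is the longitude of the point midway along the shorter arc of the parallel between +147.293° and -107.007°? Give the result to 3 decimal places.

Signed shortest Δλ from +147.293° to -107.007° is +105.700°.
Midpoint longitude = +147.293° + (+105.700°)/2 = +147.293° + 52.850° = +200.143°.
Normalise into (−180°, 180°]: -159.857°.
(The naïve average (+147.293 + -107.007)/2 = 20.143° is on the wrong side of the globe.)

-159.857°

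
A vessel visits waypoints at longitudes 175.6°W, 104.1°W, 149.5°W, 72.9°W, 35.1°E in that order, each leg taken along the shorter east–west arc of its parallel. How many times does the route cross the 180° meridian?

0

Leg 1: -175.6° → -104.1°, shortest Δλ = 71.5° (east) — does not cross 180°.
Leg 2: -104.1° → -149.5°, shortest Δλ = -45.4° (west) — does not cross 180°.
Leg 3: -149.5° → -72.9°, shortest Δλ = 76.6° (east) — does not cross 180°.
Leg 4: -72.9° → +35.1°, shortest Δλ = 108.0° (east) — does not cross 180°.
Total crossings: 0.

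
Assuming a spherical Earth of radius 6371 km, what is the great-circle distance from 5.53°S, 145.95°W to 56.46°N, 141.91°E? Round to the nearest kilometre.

Δλ = 141.91 − -145.95 = 287.86°; wrapped into (−180°, 180°]: -72.14°.
Δφ = 56.46 − -5.53 = 61.99°.
a = sin²(Δφ/2) + cos φ₁ · cos φ₂ · sin²(Δλ/2) = 0.455829.
c = 2·atan2(√a, √(1−a)) = 1.48234 rad → d = 6371·c ≈ 9443.98 km.

9444 km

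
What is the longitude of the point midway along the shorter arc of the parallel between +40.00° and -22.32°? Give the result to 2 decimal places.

+8.84°

Signed shortest Δλ from +40.00° to -22.32° is -62.32°.
Midpoint longitude = +40.00° + (-62.32°)/2 = +40.00° − 31.16° = +8.84°.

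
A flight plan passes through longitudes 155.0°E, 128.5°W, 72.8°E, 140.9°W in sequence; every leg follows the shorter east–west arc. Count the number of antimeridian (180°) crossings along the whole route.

Leg 1: +155.0° → -128.5°, shortest Δλ = 76.5° (east) — crosses 180°.
Leg 2: -128.5° → +72.8°, shortest Δλ = -158.7° (west) — crosses 180°.
Leg 3: +72.8° → -140.9°, shortest Δλ = 146.3° (east) — crosses 180°.
Total crossings: 3.

3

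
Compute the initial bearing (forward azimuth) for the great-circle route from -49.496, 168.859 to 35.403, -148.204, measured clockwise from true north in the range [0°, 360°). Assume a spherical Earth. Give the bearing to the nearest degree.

34°

Δλ = -148.204 − 168.859 = -317.063°; wrapped into (−180°, 180°]: 42.937°.
θ = atan2( sin Δλ · cos φ₂ , cos φ₁ · sin φ₂ − sin φ₁ · cos φ₂ · cos Δλ )
  = atan2(0.55524, 0.83001) = 33.781° → normalised to [0°, 360°): 33.781°.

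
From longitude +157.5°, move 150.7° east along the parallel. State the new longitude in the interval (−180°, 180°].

Start at +157.5°; shift +150.7° → +308.2°.
+308.2° lies outside (−180°, 180°]; subtract 360° → -51.8°.

-51.8°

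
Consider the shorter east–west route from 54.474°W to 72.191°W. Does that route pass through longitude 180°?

No

Signed shortest Δλ = ((-72.191 − -54.474 + 180) mod 360) − 180 = -17.717°.
Going west by 17.717° from -54.474° reaches -72.191° without touching 180°.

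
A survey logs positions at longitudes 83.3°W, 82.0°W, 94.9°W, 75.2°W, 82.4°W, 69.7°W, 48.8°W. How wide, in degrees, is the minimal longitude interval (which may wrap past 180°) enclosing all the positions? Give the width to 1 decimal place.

Sort the longitudes: -94.9°, -83.3°, -82.4°, -82.0°, -75.2°, -69.7°, -48.8°.
Eastward gaps between consecutive values (wrapping around): 11.6°, 0.9°, 0.4°, 6.8°, 5.5°, 20.9°, 313.9°.
Largest gap = 313.9° ⇒ minimal covering band is its complement: 360° − 313.9° = 46.1°.
Band runs from -94.9° eastward to -48.8°.

46.1°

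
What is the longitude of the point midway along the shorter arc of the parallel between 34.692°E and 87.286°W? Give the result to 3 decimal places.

Signed shortest Δλ from +34.692° to -87.286° is -121.978°.
Midpoint longitude = +34.692° + (-121.978°)/2 = +34.692° − 60.989° = -26.297°.

26.297°W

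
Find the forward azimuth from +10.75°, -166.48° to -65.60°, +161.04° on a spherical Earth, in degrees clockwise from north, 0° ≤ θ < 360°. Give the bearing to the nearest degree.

Δλ = 161.04 − -166.48 = 327.52°; wrapped into (−180°, 180°]: -32.48°.
θ = atan2( sin Δλ · cos φ₂ , cos φ₁ · sin φ₂ − sin φ₁ · cos φ₂ · cos Δλ )
  = atan2(-0.22184, -0.95970) = -166.984° → normalised to [0°, 360°): 193.016°.

193°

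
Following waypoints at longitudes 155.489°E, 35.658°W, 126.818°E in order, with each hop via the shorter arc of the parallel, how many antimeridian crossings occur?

Leg 1: +155.489° → -35.658°, shortest Δλ = 168.853° (east) — crosses 180°.
Leg 2: -35.658° → +126.818°, shortest Δλ = 162.476° (east) — does not cross 180°.
Total crossings: 1.

1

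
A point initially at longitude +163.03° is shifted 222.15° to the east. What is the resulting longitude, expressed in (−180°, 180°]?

Start at +163.03°; shift +222.15° → +385.18°.
+385.18° lies outside (−180°, 180°]; subtract 360° → +25.18°.

+25.18°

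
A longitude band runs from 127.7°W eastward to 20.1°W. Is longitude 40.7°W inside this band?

Band width going east from -127.7° to -20.1°: ((-20.1 − -127.7) mod 360) = 107.6°.
Offset of -40.7° east of the west edge: ((-40.7 − -127.7) mod 360) = 87.0°.
87.0° ≤ 107.6° ⇒ inside.

Yes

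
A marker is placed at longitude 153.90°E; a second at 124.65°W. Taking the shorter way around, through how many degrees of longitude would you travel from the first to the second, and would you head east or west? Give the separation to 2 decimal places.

81.45° east

Raw difference: -124.65 − 153.90 = -278.55°.
Normalise into (−180°, 180°]: -278.55° + 360° = 81.45°.
Positive ⇒ the second point lies to the east; separation 81.45°.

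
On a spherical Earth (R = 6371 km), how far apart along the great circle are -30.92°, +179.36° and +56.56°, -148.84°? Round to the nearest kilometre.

10180 km

Δλ = -148.84 − 179.36 = -328.20°; wrapped into (−180°, 180°]: 31.80°.
Δφ = 56.56 − -30.92 = 87.48°.
a = sin²(Δφ/2) + cos φ₁ · cos φ₂ · sin²(Δλ/2) = 0.513498.
c = 2·atan2(√a, √(1−a)) = 1.59779 rad → d = 6371·c ≈ 10179.55 km.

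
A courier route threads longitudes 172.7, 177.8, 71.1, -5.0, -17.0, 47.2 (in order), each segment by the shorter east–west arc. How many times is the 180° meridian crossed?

Leg 1: +172.7° → +177.8°, shortest Δλ = 5.1° (east) — does not cross 180°.
Leg 2: +177.8° → +71.1°, shortest Δλ = -106.7° (west) — does not cross 180°.
Leg 3: +71.1° → -5.0°, shortest Δλ = -76.1° (west) — does not cross 180°.
Leg 4: -5.0° → -17.0°, shortest Δλ = -12.0° (west) — does not cross 180°.
Leg 5: -17.0° → +47.2°, shortest Δλ = 64.2° (east) — does not cross 180°.
Total crossings: 0.

0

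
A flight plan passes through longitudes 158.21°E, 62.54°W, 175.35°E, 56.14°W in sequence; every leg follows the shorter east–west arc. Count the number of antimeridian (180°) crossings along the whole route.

3

Leg 1: +158.21° → -62.54°, shortest Δλ = 139.25° (east) — crosses 180°.
Leg 2: -62.54° → +175.35°, shortest Δλ = -122.11° (west) — crosses 180°.
Leg 3: +175.35° → -56.14°, shortest Δλ = 128.51° (east) — crosses 180°.
Total crossings: 3.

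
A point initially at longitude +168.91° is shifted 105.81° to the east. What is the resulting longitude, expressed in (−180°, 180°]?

-85.28°

Start at +168.91°; shift +105.81° → +274.72°.
+274.72° lies outside (−180°, 180°]; subtract 360° → -85.28°.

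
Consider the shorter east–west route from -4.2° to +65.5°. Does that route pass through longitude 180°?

Signed shortest Δλ = ((65.5 − -4.2 + 180) mod 360) − 180 = 69.7°.
Going east by 69.7° from -4.2° reaches +65.5° without touching 180°.

No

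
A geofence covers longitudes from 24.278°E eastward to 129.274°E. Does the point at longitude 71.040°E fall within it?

Yes

Band width going east from +24.278° to +129.274°: ((129.274 − 24.278) mod 360) = 104.996°.
Offset of +71.040° east of the west edge: ((71.040 − 24.278) mod 360) = 46.762°.
46.762° ≤ 104.996° ⇒ inside.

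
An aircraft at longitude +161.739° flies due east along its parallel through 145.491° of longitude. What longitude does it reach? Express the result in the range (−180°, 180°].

-52.770°

Start at +161.739°; shift +145.491° → +307.230°.
+307.230° lies outside (−180°, 180°]; subtract 360° → -52.770°.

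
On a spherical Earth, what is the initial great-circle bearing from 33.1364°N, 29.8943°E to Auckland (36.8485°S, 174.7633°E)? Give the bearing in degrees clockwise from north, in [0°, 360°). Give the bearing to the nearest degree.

Δλ = 174.7633 − 29.8943 = 144.8690°.
θ = atan2( sin Δλ · cos φ₂ , cos φ₁ · sin φ₂ − sin φ₁ · cos φ₂ · cos Δλ )
  = atan2(0.46049, -0.14443) = 107.413° → normalised to [0°, 360°): 107.413°.

107°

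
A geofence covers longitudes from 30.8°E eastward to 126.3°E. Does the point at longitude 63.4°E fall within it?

Band width going east from +30.8° to +126.3°: ((126.3 − 30.8) mod 360) = 95.5°.
Offset of +63.4° east of the west edge: ((63.4 − 30.8) mod 360) = 32.6°.
32.6° ≤ 95.5° ⇒ inside.

Yes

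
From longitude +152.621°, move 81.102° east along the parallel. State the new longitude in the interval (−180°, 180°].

Start at +152.621°; shift +81.102° → +233.723°.
+233.723° lies outside (−180°, 180°]; subtract 360° → -126.277°.

-126.277°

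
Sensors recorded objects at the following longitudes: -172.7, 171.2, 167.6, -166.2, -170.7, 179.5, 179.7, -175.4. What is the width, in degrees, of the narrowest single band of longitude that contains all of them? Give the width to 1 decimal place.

26.2°

Sort the longitudes: -175.4°, -172.7°, -170.7°, -166.2°, +167.6°, +171.2°, +179.5°, +179.7°.
Eastward gaps between consecutive values (wrapping around): 2.7°, 2.0°, 4.5°, 333.8°, 3.6°, 8.3°, 0.2°, 4.9°.
Largest gap = 333.8° ⇒ minimal covering band is its complement: 360° − 333.8° = 26.2°.
Band runs from +167.6° eastward to -166.2°, crossing the antimeridian.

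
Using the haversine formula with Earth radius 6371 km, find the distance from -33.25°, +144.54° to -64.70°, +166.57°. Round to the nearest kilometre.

Δλ = 166.57 − 144.54 = 22.03°.
Δφ = -64.70 − -33.25 = -31.45°.
a = sin²(Δφ/2) + cos φ₁ · cos φ₂ · sin²(Δλ/2) = 0.086499.
c = 2·atan2(√a, √(1−a)) = 0.59704 rad → d = 6371·c ≈ 3803.76 km.

3804 km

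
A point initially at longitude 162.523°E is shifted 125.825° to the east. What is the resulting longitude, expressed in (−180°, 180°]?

Start at +162.523°; shift +125.825° → +288.348°.
+288.348° lies outside (−180°, 180°]; subtract 360° → -71.652°.

71.652°W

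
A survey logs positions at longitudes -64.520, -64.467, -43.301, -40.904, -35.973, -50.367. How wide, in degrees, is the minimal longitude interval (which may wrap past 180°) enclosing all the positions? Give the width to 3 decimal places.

28.547°

Sort the longitudes: -64.520°, -64.467°, -50.367°, -43.301°, -40.904°, -35.973°.
Eastward gaps between consecutive values (wrapping around): 0.053°, 14.100°, 7.066°, 2.397°, 4.931°, 331.453°.
Largest gap = 331.453° ⇒ minimal covering band is its complement: 360° − 331.453° = 28.547°.
Band runs from -64.520° eastward to -35.973°.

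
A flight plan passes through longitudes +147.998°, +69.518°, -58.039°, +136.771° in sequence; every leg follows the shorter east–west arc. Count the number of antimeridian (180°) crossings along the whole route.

1

Leg 1: +147.998° → +69.518°, shortest Δλ = -78.48° (west) — does not cross 180°.
Leg 2: +69.518° → -58.039°, shortest Δλ = -127.557° (west) — does not cross 180°.
Leg 3: -58.039° → +136.771°, shortest Δλ = -165.19° (west) — crosses 180°.
Total crossings: 1.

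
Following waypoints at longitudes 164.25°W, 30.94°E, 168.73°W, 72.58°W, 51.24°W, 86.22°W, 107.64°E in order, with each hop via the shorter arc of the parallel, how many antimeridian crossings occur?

Leg 1: -164.25° → +30.94°, shortest Δλ = -164.81° (west) — crosses 180°.
Leg 2: +30.94° → -168.73°, shortest Δλ = 160.33° (east) — crosses 180°.
Leg 3: -168.73° → -72.58°, shortest Δλ = 96.15° (east) — does not cross 180°.
Leg 4: -72.58° → -51.24°, shortest Δλ = 21.34° (east) — does not cross 180°.
Leg 5: -51.24° → -86.22°, shortest Δλ = -34.98° (west) — does not cross 180°.
Leg 6: -86.22° → +107.64°, shortest Δλ = -166.14° (west) — crosses 180°.
Total crossings: 3.

3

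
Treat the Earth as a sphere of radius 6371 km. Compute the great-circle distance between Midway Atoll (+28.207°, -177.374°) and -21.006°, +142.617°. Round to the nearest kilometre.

Δλ = 142.617 − -177.374 = 319.991°; wrapped into (−180°, 180°]: -40.009°.
Δφ = -21.006 − 28.207 = -49.213°.
a = sin²(Δφ/2) + cos φ₁ · cos φ₂ · sin²(Δλ/2) = 0.269652.
c = 2·atan2(√a, √(1−a)) = 1.09202 rad → d = 6371·c ≈ 6957.25 km.

6957 km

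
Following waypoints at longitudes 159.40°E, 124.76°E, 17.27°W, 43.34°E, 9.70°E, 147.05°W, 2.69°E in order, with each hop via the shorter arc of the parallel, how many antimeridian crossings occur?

0

Leg 1: +159.40° → +124.76°, shortest Δλ = -34.64° (west) — does not cross 180°.
Leg 2: +124.76° → -17.27°, shortest Δλ = -142.03° (west) — does not cross 180°.
Leg 3: -17.27° → +43.34°, shortest Δλ = 60.61° (east) — does not cross 180°.
Leg 4: +43.34° → +9.70°, shortest Δλ = -33.64° (west) — does not cross 180°.
Leg 5: +9.70° → -147.05°, shortest Δλ = -156.75° (west) — does not cross 180°.
Leg 6: -147.05° → +2.69°, shortest Δλ = 149.74° (east) — does not cross 180°.
Total crossings: 0.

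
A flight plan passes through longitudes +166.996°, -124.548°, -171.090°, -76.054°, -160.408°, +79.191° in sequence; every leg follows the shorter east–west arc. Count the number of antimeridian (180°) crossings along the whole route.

Leg 1: +166.996° → -124.548°, shortest Δλ = 68.456° (east) — crosses 180°.
Leg 2: -124.548° → -171.090°, shortest Δλ = -46.542° (west) — does not cross 180°.
Leg 3: -171.090° → -76.054°, shortest Δλ = 95.036° (east) — does not cross 180°.
Leg 4: -76.054° → -160.408°, shortest Δλ = -84.354° (west) — does not cross 180°.
Leg 5: -160.408° → +79.191°, shortest Δλ = -120.401° (west) — crosses 180°.
Total crossings: 2.

2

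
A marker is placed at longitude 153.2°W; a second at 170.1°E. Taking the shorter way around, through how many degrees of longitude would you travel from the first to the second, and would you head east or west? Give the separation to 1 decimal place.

36.7° west

Raw difference: 170.1 − -153.2 = 323.3°.
Normalise into (−180°, 180°]: 323.3° − 360° = -36.7°.
Negative ⇒ the second point lies to the west; separation 36.7°.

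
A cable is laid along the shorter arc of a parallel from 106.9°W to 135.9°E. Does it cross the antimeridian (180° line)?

Yes

Naïve |135.9 − -106.9| = 242.8° > 180°, so the shorter arc goes the other way round — across 180°.
Signed shortest Δλ = ((135.9 − -106.9 + 180) mod 360) − 180 = -117.2°.
Going west by 117.2° from -106.9° passes through 180° before reaching +135.9°.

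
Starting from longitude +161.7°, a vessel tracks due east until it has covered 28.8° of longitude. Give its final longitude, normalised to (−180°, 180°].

Start at +161.7°; shift +28.8° → +190.5°.
+190.5° lies outside (−180°, 180°]; subtract 360° → -169.5°.

-169.5°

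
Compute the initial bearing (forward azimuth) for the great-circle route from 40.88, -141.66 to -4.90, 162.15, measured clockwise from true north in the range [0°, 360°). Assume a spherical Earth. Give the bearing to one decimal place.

242.7°

Δλ = 162.15 − -141.66 = 303.81°; wrapped into (−180°, 180°]: -56.19°.
θ = atan2( sin Δλ · cos φ₂ , cos φ₁ · sin φ₂ − sin φ₁ · cos φ₂ · cos Δλ )
  = atan2(-0.82785, -0.42743) = -117.308° → normalised to [0°, 360°): 242.692°.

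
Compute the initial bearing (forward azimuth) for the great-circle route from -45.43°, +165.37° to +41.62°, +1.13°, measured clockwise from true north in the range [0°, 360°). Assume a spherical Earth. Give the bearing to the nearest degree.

257°

Δλ = 1.13 − 165.37 = -164.24°.
θ = atan2( sin Δλ · cos φ₂ , cos φ₁ · sin φ₂ − sin φ₁ · cos φ₂ · cos Δλ )
  = atan2(-0.20305, -0.04643) = -102.880° → normalised to [0°, 360°): 257.120°.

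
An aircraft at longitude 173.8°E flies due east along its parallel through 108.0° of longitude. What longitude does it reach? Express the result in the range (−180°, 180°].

Start at +173.8°; shift +108.0° → +281.8°.
+281.8° lies outside (−180°, 180°]; subtract 360° → -78.2°.

78.2°W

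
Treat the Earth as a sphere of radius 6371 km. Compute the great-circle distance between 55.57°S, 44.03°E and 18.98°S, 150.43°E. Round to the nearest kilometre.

Δλ = 150.43 − 44.03 = 106.40°.
Δφ = -18.98 − -55.57 = 36.59°.
a = sin²(Δφ/2) + cos φ₁ · cos φ₂ · sin²(Δλ/2) = 0.441347.
c = 2·atan2(√a, √(1−a)) = 1.45322 rad → d = 6371·c ≈ 9258.46 km.

9258 km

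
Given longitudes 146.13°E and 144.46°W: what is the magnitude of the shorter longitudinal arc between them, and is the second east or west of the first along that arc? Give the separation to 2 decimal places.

69.41° east

Raw difference: -144.46 − 146.13 = -290.59°.
Normalise into (−180°, 180°]: -290.59° + 360° = 69.41°.
Positive ⇒ the second point lies to the east; separation 69.41°.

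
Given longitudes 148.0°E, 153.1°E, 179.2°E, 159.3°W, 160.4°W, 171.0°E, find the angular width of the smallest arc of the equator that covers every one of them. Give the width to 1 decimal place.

52.7°

Sort the longitudes: -160.4°, -159.3°, +148.0°, +153.1°, +171.0°, +179.2°.
Eastward gaps between consecutive values (wrapping around): 1.1°, 307.3°, 5.1°, 17.9°, 8.2°, 20.4°.
Largest gap = 307.3° ⇒ minimal covering band is its complement: 360° − 307.3° = 52.7°.
Band runs from +148.0° eastward to -159.3°, crossing the antimeridian.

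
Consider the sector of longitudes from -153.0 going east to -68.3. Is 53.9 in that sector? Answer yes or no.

No

Band width going east from -153.0° to -68.3°: ((-68.3 − -153.0) mod 360) = 84.7°.
Offset of +53.9° east of the west edge: ((53.9 − -153.0) mod 360) = 206.9°.
206.9° > 84.7° ⇒ outside.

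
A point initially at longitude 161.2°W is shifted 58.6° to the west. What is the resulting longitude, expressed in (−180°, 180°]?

140.2°E

Start at -161.2°; shift −58.6° → -219.8°.
-219.8° lies outside (−180°, 180°]; add 360° → +140.2°.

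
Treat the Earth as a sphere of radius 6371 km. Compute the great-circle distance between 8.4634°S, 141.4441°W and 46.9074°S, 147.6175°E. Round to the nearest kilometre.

Δλ = 147.6175 − -141.4441 = 289.0616°; wrapped into (−180°, 180°]: -70.9384°.
Δφ = -46.9074 − -8.4634 = -38.4440°.
a = sin²(Δφ/2) + cos φ₁ · cos φ₂ · sin²(Δλ/2) = 0.335919.
c = 2·atan2(√a, √(1−a)) = 1.23644 rad → d = 6371·c ≈ 7877.35 km.

7877 km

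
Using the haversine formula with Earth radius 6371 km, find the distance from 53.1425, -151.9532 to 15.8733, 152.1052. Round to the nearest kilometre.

6358 km

Δλ = 152.1052 − -151.9532 = 304.0584°; wrapped into (−180°, 180°]: -55.9416°.
Δφ = 15.8733 − 53.1425 = -37.2692°.
a = sin²(Δφ/2) + cos φ₁ · cos φ₂ · sin²(Δλ/2) = 0.229020.
c = 2·atan2(√a, √(1−a)) = 0.99803 rad → d = 6371·c ≈ 6358.44 km.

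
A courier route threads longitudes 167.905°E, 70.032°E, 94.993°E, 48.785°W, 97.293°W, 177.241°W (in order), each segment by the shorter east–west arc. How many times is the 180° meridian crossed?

Leg 1: +167.905° → +70.032°, shortest Δλ = -97.873° (west) — does not cross 180°.
Leg 2: +70.032° → +94.993°, shortest Δλ = 24.961° (east) — does not cross 180°.
Leg 3: +94.993° → -48.785°, shortest Δλ = -143.778° (west) — does not cross 180°.
Leg 4: -48.785° → -97.293°, shortest Δλ = -48.508° (west) — does not cross 180°.
Leg 5: -97.293° → -177.241°, shortest Δλ = -79.948° (west) — does not cross 180°.
Total crossings: 0.

0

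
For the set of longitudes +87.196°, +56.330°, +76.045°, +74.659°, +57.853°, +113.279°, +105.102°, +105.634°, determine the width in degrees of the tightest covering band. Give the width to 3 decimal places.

Sort the longitudes: +56.330°, +57.853°, +74.659°, +76.045°, +87.196°, +105.102°, +105.634°, +113.279°.
Eastward gaps between consecutive values (wrapping around): 1.523°, 16.806°, 1.386°, 11.151°, 17.906°, 0.532°, 7.645°, 303.051°.
Largest gap = 303.051° ⇒ minimal covering band is its complement: 360° − 303.051° = 56.949°.
Band runs from +56.330° eastward to +113.279°.

56.949°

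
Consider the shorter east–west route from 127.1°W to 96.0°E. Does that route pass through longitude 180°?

Naïve |96.0 − -127.1| = 223.1° > 180°, so the shorter arc goes the other way round — across 180°.
Signed shortest Δλ = ((96.0 − -127.1 + 180) mod 360) − 180 = -136.9°.
Going west by 136.9° from -127.1° passes through 180° before reaching +96.0°.

Yes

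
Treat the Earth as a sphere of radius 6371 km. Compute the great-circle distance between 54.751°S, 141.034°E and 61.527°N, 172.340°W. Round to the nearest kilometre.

Δλ = -172.340 − 141.034 = -313.374°; wrapped into (−180°, 180°]: 46.626°.
Δφ = 61.527 − -54.751 = 116.278°.
a = sin²(Δφ/2) + cos φ₁ · cos φ₂ · sin²(Δλ/2) = 0.764457.
c = 2·atan2(√a, √(1−a)) = 2.12812 rad → d = 6371·c ≈ 13558.23 km.

13558 km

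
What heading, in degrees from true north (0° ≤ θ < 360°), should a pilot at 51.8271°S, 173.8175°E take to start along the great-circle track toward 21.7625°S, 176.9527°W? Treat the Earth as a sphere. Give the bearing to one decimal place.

Δλ = -176.9527 − 173.8175 = -350.7702°; wrapped into (−180°, 180°]: 9.2298°.
θ = atan2( sin Δλ · cos φ₂ , cos φ₁ · sin φ₂ − sin φ₁ · cos φ₂ · cos Δλ )
  = atan2(0.14896, 0.49152) = 16.860° → normalised to [0°, 360°): 16.860°.

16.9°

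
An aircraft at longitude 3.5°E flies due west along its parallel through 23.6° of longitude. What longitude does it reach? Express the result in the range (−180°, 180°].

Start at +3.5°; shift −23.6° → -20.1°.
-20.1° already lies in (−180°, 180°].

20.1°W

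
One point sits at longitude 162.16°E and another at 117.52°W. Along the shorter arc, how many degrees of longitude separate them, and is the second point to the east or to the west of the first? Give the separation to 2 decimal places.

80.32° east

Raw difference: -117.52 − 162.16 = -279.68°.
Normalise into (−180°, 180°]: -279.68° + 360° = 80.32°.
Positive ⇒ the second point lies to the east; separation 80.32°.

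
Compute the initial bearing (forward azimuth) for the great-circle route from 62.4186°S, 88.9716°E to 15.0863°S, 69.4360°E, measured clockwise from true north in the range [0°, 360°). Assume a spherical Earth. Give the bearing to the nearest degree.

335°

Δλ = 69.4360 − 88.9716 = -19.5356°.
θ = atan2( sin Δλ · cos φ₂ , cos φ₁ · sin φ₂ − sin φ₁ · cos φ₂ · cos Δλ )
  = atan2(-0.32287, 0.68603) = -25.203° → normalised to [0°, 360°): 334.797°.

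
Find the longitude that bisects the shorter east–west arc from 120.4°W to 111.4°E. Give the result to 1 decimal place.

Signed shortest Δλ from -120.4° to +111.4° is -128.2°.
Midpoint longitude = -120.4° + (-128.2°)/2 = -120.4° − 64.1° = -184.5°.
Normalise into (−180°, 180°]: +175.5°.
(The naïve average (-120.4 + +111.4)/2 = -4.5° is on the wrong side of the globe.)

175.5°E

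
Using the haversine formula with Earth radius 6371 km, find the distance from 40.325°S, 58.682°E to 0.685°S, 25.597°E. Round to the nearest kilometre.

5529 km

Δλ = 25.597 − 58.682 = -33.085°.
Δφ = -0.685 − -40.325 = 39.640°.
a = sin²(Δφ/2) + cos φ₁ · cos φ₂ · sin²(Δλ/2) = 0.176768.
c = 2·atan2(√a, √(1−a)) = 0.86785 rad → d = 6371·c ≈ 5529.10 km.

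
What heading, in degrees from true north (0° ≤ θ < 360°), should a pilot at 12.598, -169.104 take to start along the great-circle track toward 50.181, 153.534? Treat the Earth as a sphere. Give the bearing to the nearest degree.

329°

Δλ = 153.534 − -169.104 = 322.638°; wrapped into (−180°, 180°]: -37.362°.
θ = atan2( sin Δλ · cos φ₂ , cos φ₁ · sin φ₂ − sin φ₁ · cos φ₂ · cos Δλ )
  = atan2(-0.38860, 0.63857) = -31.323° → normalised to [0°, 360°): 328.677°.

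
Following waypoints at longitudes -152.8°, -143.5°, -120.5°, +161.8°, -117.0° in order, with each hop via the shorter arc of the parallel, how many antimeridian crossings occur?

Leg 1: -152.8° → -143.5°, shortest Δλ = 9.3° (east) — does not cross 180°.
Leg 2: -143.5° → -120.5°, shortest Δλ = 23.0° (east) — does not cross 180°.
Leg 3: -120.5° → +161.8°, shortest Δλ = -77.7° (west) — crosses 180°.
Leg 4: +161.8° → -117.0°, shortest Δλ = 81.2° (east) — crosses 180°.
Total crossings: 2.

2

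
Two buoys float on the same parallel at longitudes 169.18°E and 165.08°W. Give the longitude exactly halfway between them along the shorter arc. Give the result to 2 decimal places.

Signed shortest Δλ from +169.18° to -165.08° is +25.74°.
Midpoint longitude = +169.18° + (+25.74°)/2 = +169.18° + 12.87° = +182.05°.
Normalise into (−180°, 180°]: -177.95°.
(The naïve average (+169.18 + -165.08)/2 = 2.05° is on the wrong side of the globe.)

177.95°W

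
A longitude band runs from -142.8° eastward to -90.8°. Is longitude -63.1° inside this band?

Band width going east from -142.8° to -90.8°: ((-90.8 − -142.8) mod 360) = 52.0°.
Offset of -63.1° east of the west edge: ((-63.1 − -142.8) mod 360) = 79.7°.
79.7° > 52.0° ⇒ outside.

No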